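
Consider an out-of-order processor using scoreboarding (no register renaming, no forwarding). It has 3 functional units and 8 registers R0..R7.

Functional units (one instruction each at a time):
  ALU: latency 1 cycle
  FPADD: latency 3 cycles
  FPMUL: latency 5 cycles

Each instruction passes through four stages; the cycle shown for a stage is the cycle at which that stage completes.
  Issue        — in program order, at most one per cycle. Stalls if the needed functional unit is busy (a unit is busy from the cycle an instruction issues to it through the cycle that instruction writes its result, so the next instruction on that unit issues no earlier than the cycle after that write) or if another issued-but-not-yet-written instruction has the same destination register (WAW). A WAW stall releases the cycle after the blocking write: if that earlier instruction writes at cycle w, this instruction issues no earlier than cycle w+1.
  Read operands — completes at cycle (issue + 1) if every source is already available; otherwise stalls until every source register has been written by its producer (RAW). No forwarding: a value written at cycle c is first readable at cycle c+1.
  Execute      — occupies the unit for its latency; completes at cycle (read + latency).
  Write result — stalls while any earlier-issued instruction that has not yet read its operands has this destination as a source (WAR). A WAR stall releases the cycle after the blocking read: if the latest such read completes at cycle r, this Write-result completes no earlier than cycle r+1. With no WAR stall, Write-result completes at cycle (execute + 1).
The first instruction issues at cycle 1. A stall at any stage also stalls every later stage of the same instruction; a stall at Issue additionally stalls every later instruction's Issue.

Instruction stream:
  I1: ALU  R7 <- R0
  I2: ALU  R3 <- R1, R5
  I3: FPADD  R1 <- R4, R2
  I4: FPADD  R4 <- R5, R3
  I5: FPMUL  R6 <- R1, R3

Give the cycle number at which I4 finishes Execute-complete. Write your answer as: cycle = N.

  I1 | 1 | 2 | 3 | 4
  I2 | 5 | 6 | 7 | 8   struct: ALU busy until I1 writes@4
  I3 | 6 | 7 | 10 | 11
  I4 | 12 | 13 | 16 | 17   struct: FPADD busy until I3 writes@11
  I5 | 13 | 14 | 19 | 20

cycle = 16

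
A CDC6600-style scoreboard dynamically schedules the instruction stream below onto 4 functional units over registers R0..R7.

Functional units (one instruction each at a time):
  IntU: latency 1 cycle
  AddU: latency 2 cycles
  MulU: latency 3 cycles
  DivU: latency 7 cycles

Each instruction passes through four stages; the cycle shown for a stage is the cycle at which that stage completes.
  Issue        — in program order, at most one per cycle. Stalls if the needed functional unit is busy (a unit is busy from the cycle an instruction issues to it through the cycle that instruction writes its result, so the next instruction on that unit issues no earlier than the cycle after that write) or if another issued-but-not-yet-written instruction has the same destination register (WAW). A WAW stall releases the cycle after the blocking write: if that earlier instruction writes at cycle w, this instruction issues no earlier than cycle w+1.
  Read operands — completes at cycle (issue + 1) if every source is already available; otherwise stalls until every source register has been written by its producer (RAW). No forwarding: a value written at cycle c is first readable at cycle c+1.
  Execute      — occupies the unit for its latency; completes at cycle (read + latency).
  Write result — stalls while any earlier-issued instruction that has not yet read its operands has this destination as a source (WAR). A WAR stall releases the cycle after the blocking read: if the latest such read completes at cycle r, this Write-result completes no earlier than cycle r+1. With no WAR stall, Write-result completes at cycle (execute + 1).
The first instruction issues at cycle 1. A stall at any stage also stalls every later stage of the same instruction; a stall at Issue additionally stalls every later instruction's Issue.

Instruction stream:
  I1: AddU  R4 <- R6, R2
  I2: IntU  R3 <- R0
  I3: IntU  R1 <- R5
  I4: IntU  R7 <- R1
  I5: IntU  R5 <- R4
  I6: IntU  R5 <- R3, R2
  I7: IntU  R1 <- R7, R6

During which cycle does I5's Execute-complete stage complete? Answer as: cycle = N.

cycle = 16

1) issue 1, read 2, done 4, write 5
2) issue 2, read 3, done 4, write 5
3) issue 6, read 7, done 8, write 9  <struct: IntU busy until I2 writes@5>
4) issue 10, read 11, done 12, write 13  <struct: IntU busy until I3 writes@9>
5) issue 14, read 15, done 16, write 17  <struct: IntU busy until I4 writes@13>
6) issue 18, read 19, done 20, write 21  <struct: IntU busy until I5 writes@17>
7) issue 22, read 23, done 24, write 25  <struct: IntU busy until I6 writes@21>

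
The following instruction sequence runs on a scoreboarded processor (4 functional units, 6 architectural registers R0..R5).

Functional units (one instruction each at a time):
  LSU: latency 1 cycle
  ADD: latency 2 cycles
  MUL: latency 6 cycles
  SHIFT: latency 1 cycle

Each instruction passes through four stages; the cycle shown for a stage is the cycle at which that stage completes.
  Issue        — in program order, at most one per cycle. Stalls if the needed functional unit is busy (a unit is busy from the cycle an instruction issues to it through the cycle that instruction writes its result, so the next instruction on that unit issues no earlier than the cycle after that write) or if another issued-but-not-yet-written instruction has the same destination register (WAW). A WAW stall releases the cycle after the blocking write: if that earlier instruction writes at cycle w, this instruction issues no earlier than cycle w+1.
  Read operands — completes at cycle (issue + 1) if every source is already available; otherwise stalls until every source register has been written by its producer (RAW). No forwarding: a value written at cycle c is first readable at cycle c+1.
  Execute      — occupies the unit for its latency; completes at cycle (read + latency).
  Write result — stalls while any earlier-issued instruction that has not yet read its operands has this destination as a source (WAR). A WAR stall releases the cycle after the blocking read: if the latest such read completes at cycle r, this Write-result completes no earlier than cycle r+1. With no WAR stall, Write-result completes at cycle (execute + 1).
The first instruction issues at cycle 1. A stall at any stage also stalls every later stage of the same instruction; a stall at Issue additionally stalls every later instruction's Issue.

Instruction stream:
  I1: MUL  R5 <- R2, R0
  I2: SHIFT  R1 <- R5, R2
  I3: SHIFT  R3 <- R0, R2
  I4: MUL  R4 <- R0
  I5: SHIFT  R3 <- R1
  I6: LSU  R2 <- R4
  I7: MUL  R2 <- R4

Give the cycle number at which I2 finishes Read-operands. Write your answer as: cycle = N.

  I1 | 1 | 2 | 8 | 9
  I2 | 2 | 10 | 11 | 12   RAW R5: wait I1 write@9
  I3 | 13 | 14 | 15 | 16   struct: SHIFT busy until I2 writes@12
  I4 | 14 | 15 | 21 | 22
  I5 | 17 | 18 | 19 | 20   struct: SHIFT busy until I3 writes@16
  I6 | 18 | 23 | 24 | 25   RAW R4: wait I4 write@22
  I7 | 26 | 27 | 33 | 34   WAW R2: wait I6 write@25

cycle = 10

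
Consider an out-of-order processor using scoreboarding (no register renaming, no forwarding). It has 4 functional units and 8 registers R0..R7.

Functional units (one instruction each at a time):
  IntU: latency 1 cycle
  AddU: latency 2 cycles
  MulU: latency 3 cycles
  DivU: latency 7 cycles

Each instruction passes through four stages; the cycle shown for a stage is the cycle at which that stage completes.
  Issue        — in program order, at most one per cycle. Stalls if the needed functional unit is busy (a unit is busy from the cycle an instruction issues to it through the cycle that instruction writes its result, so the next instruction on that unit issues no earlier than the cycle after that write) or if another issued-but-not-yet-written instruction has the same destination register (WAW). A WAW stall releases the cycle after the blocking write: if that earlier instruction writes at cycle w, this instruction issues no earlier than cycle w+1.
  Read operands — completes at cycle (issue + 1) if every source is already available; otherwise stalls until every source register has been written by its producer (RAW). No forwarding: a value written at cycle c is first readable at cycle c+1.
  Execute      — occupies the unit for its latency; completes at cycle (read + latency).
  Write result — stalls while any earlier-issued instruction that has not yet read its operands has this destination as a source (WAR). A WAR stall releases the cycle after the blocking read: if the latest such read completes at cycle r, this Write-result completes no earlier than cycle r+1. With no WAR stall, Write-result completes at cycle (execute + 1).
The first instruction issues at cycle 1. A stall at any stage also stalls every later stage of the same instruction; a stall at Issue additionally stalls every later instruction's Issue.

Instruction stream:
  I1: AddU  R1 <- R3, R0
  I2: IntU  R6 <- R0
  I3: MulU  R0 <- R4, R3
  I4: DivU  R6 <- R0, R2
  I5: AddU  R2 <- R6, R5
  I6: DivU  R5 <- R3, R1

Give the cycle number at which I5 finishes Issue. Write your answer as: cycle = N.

cycle = 7

I1 -> (1, 2, 4, 5)
I2 -> (2, 3, 4, 5)
I3 -> (3, 4, 7, 8)
I4 -> (6, 9, 16, 17)  // WAW R6: wait I2 write@5, RAW R0: wait I3 write@8
I5 -> (7, 18, 20, 21)  // RAW R6: wait I4 write@17
I6 -> (18, 19, 26, 27)  // struct: DivU busy until I4 writes@17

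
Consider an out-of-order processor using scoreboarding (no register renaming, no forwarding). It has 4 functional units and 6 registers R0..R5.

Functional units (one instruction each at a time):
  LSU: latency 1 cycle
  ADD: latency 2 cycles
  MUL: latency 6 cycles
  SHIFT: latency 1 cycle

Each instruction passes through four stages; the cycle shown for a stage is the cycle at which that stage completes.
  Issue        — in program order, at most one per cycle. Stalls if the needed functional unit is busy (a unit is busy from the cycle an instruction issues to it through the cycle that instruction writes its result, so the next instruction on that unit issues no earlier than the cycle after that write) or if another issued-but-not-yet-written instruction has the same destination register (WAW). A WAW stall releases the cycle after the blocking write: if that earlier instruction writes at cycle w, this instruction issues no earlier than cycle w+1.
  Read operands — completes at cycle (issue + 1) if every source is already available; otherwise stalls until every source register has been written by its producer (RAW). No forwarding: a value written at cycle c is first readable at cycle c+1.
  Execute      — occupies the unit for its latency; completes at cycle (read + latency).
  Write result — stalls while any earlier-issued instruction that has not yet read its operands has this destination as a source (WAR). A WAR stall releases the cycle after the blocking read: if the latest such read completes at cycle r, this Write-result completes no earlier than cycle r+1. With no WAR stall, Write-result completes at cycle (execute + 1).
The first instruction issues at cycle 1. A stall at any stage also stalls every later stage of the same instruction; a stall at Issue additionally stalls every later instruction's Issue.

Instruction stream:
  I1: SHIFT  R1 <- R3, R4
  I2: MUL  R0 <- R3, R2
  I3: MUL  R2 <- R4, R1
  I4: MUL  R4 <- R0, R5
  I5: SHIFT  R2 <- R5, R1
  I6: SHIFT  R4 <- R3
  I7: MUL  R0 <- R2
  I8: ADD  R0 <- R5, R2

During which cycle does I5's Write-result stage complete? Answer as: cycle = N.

I1: IS=1 RO=2 EX=3 WR=4
I2: IS=2 RO=3 EX=9 WR=10
I3: IS=11 RO=12 EX=18 WR=19  [struct: MUL busy until I2 writes@10]
I4: IS=20 RO=21 EX=27 WR=28  [struct: MUL busy until I3 writes@19]
I5: IS=21 RO=22 EX=23 WR=24
I6: IS=29 RO=30 EX=31 WR=32  [WAW R4: wait I4 write@28]
I7: IS=30 RO=31 EX=37 WR=38
I8: IS=39 RO=40 EX=42 WR=43  [WAW R0: wait I7 write@38]

cycle = 24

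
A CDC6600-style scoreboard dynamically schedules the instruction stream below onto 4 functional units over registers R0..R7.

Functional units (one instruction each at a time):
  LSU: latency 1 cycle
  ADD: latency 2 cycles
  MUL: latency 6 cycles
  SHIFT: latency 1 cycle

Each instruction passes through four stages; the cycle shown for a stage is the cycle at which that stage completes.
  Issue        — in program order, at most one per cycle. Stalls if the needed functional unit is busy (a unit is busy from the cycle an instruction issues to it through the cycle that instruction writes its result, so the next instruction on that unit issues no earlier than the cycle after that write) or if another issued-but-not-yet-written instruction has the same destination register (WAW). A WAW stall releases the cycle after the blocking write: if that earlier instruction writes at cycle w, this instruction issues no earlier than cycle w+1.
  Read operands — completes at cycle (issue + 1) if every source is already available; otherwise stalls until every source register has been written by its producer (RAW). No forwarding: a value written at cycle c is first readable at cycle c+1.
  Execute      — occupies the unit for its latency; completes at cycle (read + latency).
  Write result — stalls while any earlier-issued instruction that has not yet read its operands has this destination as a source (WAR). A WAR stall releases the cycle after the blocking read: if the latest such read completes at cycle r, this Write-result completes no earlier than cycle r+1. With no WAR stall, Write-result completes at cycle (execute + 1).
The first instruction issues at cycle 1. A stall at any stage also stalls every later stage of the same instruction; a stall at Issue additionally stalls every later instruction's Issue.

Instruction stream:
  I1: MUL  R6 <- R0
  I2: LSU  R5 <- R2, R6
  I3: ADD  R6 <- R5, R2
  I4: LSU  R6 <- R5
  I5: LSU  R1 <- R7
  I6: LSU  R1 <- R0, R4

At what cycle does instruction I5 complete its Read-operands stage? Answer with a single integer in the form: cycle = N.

cycle = 22

1) issue 1, read 2, done 8, write 9
2) issue 2, read 10, done 11, write 12  <RAW R6: wait I1 write@9>
3) issue 10, read 13, done 15, write 16  <WAW R6: wait I1 write@9 / RAW R5: wait I2 write@12>
4) issue 17, read 18, done 19, write 20  <WAW R6: wait I3 write@16>
5) issue 21, read 22, done 23, write 24  <struct: LSU busy until I4 writes@20>
6) issue 25, read 26, done 27, write 28  <struct: LSU busy until I5 writes@24>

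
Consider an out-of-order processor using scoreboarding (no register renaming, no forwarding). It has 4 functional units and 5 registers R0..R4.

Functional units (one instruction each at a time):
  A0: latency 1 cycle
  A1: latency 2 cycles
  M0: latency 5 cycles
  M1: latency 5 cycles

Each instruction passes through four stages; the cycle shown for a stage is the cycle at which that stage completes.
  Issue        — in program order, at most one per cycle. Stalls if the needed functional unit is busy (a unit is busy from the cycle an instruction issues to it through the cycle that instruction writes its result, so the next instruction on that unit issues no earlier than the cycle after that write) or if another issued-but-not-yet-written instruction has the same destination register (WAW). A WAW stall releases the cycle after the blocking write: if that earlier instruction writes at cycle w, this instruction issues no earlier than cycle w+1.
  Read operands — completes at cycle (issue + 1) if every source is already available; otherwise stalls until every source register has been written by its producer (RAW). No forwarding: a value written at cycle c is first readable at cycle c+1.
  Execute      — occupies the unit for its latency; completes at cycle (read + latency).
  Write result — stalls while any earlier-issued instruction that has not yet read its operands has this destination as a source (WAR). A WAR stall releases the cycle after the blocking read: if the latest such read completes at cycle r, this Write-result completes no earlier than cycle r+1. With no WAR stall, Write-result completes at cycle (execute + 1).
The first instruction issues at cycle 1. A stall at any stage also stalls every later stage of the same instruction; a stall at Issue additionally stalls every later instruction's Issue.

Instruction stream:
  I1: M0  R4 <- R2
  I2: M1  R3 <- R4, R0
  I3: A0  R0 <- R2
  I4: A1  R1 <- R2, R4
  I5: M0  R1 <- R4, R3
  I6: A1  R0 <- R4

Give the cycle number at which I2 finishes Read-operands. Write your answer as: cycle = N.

cycle = 9

[1] I1→M0
[2] I1 RO; I2→M1
[3] I3→A0
[4] I3 RO; I4→A1
[5] I3 EX
[7] I1 EX
[8] I1 WR R4
[9] I2 RO; I4 RO
[10] I3 WR R0
[11] I4 EX
[12] I4 WR R1
[13] I5→M0
[14] I2 EX; I6→A1
[15] I2 WR R3; I6 RO
[16] I5 RO
[17] I6 EX
[18] I6 WR R0
[21] I5 EX
[22] I5 WR R1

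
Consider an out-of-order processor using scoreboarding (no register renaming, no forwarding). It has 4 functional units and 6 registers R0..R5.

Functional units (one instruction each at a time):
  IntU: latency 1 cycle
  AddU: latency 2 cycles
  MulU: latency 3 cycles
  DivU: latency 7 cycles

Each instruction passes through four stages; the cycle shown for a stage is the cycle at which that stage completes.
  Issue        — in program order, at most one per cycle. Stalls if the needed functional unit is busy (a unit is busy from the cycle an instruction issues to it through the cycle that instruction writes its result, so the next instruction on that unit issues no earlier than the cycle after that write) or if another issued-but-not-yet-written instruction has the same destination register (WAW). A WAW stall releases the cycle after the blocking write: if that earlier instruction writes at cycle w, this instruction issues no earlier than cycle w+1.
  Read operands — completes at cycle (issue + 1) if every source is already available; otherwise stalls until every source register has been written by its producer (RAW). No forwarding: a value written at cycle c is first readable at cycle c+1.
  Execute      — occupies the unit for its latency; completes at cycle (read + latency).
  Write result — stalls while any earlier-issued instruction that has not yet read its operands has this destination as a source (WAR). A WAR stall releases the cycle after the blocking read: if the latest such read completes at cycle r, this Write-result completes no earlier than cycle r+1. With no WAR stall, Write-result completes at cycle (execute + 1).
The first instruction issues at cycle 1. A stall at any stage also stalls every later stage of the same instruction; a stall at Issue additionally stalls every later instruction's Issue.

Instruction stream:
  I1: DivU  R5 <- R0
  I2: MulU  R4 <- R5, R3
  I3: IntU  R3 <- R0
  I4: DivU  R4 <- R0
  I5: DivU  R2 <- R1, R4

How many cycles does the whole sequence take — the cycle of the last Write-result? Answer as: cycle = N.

cycle = 35

c1: I1 issues→DivU
c2: I1 reads; I2 issues→MulU
c3: I3 issues→IntU
c4: I3 reads
c5: I3 exec-done
c9: I1 exec-done
c10: I1 writes R5
c11: I2 reads
c12: I3 writes R3
c14: I2 exec-done
c15: I2 writes R4
c16: I4 issues→DivU
c17: I4 reads
c24: I4 exec-done
c25: I4 writes R4
c26: I5 issues→DivU
c27: I5 reads
c34: I5 exec-done
c35: I5 writes R2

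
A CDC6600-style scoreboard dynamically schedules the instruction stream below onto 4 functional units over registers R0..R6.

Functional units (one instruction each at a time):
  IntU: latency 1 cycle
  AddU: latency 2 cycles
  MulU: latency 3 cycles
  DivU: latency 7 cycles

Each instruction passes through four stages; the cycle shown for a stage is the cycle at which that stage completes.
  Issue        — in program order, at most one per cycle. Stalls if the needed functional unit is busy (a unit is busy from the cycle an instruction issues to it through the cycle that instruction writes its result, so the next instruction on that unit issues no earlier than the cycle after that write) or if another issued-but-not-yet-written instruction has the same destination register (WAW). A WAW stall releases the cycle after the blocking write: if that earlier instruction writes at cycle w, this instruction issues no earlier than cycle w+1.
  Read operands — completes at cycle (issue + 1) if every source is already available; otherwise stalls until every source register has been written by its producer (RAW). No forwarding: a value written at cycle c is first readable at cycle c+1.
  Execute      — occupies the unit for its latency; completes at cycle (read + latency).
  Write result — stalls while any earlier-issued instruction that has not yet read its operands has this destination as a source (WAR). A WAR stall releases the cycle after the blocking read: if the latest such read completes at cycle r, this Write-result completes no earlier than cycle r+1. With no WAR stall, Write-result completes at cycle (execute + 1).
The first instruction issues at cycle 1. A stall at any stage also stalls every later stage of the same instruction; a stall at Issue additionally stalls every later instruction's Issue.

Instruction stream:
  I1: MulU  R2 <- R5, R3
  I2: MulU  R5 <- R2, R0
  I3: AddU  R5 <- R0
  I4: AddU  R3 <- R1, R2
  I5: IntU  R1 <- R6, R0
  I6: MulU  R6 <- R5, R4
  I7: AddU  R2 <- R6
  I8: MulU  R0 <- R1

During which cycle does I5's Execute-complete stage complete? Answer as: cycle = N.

I1  is:1  ro:2  ex:5  wr:6
I2  is:7  ro:8  ex:11  wr:12  — struct: MulU busy until I1 writes@6
I3  is:13  ro:14  ex:16  wr:17  — WAW R5: wait I2 write@12
I4  is:18  ro:19  ex:21  wr:22  — struct: AddU busy until I3 writes@17
I5  is:19  ro:20  ex:21  wr:22
I6  is:20  ro:21  ex:24  wr:25
I7  is:23  ro:26  ex:28  wr:29  — struct: AddU busy until I4 writes@22, RAW R6: wait I6 write@25
I8  is:26  ro:27  ex:30  wr:31  — struct: MulU busy until I6 writes@25

cycle = 21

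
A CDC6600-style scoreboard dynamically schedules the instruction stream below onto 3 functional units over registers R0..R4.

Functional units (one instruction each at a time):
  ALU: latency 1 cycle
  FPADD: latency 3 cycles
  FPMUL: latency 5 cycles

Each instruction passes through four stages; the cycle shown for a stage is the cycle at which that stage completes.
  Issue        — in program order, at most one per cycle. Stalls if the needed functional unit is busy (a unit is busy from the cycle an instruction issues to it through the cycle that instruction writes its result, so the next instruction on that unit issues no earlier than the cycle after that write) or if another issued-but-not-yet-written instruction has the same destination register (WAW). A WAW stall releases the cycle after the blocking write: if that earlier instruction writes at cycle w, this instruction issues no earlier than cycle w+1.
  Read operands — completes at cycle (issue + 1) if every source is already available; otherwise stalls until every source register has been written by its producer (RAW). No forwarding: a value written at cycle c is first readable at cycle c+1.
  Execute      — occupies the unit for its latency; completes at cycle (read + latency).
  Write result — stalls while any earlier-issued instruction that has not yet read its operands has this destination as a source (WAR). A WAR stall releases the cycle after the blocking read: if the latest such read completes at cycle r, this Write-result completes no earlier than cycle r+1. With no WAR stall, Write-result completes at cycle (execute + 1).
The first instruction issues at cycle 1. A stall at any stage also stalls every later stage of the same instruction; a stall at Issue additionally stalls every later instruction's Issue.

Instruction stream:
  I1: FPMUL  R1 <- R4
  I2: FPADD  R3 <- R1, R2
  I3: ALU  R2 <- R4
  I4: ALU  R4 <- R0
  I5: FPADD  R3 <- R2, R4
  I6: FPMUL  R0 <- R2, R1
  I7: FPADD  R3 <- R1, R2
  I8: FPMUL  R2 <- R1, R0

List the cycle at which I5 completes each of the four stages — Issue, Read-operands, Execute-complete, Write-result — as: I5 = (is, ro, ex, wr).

t=1  I1→FPMUL
t=2  I1 RO · I2→FPADD
t=3  I3→ALU
t=4  I3 RO
t=5  I3 EX
t=7  I1 EX
t=8  I1 WR R1
t=9  I2 RO
t=10  I3 WR R2
t=11  I4→ALU
t=12  I2 EX · I4 RO
t=13  I2 WR R3 · I4 EX
t=14  I4 WR R4 · I5→FPADD
t=15  I5 RO · I6→FPMUL
t=16  I6 RO
t=18  I5 EX
t=19  I5 WR R3
t=20  I7→FPADD
t=21  I6 EX · I7 RO
t=22  I6 WR R0
t=23  I8→FPMUL
t=24  I7 EX · I8 RO
t=25  I7 WR R3
t=29  I8 EX
t=30  I8 WR R2

I5 = (14, 15, 18, 19)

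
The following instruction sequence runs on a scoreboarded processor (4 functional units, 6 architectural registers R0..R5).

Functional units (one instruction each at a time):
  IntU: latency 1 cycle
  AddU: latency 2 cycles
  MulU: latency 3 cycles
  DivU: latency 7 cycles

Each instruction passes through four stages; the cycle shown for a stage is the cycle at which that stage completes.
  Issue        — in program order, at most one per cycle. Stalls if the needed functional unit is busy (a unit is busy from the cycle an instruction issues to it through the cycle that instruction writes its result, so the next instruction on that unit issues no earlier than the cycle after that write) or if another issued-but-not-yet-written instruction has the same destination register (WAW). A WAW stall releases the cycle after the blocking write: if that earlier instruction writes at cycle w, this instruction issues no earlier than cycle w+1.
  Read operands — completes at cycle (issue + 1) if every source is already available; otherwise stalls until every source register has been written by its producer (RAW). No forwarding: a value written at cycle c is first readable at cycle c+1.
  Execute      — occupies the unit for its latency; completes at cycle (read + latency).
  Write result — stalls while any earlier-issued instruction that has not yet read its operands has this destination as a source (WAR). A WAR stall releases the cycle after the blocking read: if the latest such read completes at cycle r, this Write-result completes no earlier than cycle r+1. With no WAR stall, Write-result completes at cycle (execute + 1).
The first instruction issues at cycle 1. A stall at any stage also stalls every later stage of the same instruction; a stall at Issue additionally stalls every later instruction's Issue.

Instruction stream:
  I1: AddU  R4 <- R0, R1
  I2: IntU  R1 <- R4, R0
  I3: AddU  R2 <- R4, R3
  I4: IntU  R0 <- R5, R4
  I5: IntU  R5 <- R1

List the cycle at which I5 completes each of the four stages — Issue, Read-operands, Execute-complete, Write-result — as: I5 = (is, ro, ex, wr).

I5 = (13, 14, 15, 16)

c1: I1 dispatched to AddU
c2: I1 operands ready · I2 dispatched to IntU
c4: I1 complete
c5: R4←I1
c6: I2 operands ready · I3 dispatched to AddU
c7: I2 complete · I3 operands ready
c8: R1←I2
c9: I3 complete · I4 dispatched to IntU
c10: R2←I3 · I4 operands ready
c11: I4 complete
c12: R0←I4
c13: I5 dispatched to IntU
c14: I5 operands ready
c15: I5 complete
c16: R5←I5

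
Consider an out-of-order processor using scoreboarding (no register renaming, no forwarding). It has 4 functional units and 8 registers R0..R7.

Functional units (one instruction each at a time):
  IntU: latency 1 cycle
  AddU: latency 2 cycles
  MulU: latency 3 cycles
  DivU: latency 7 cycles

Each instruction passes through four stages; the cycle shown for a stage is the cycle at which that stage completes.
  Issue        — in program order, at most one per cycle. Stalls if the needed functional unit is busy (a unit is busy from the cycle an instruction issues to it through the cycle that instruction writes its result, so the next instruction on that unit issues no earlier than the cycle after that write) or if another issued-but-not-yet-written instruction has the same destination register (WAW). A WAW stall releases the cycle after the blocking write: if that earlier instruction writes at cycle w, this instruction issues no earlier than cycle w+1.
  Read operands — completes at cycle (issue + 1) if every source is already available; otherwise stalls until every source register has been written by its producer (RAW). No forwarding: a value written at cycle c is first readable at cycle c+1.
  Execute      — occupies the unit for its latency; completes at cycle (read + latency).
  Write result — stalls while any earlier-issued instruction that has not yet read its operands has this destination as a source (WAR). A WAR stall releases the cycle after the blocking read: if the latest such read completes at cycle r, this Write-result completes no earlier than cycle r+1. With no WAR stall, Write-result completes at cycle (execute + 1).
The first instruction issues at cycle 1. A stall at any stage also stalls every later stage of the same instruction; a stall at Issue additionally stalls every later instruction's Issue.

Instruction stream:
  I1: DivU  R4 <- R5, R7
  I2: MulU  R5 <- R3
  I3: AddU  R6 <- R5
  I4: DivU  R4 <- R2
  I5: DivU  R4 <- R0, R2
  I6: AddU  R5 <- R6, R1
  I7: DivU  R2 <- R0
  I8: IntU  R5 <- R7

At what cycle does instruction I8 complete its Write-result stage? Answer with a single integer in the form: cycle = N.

t=1  I1 dispatched to DivU
t=2  I1 operands ready · I2 dispatched to MulU
t=3  I2 operands ready · I3 dispatched to AddU
t=6  I2 complete
t=7  R5←I2
t=8  I3 operands ready
t=9  I1 complete
t=10  R4←I1 · I3 complete
t=11  R6←I3 · I4 dispatched to DivU
t=12  I4 operands ready
t=19  I4 complete
t=20  R4←I4
t=21  I5 dispatched to DivU
t=22  I5 operands ready · I6 dispatched to AddU
t=23  I6 operands ready
t=25  I6 complete
t=26  R5←I6
t=29  I5 complete
t=30  R4←I5
t=31  I7 dispatched to DivU
t=32  I7 operands ready · I8 dispatched to IntU
t=33  I8 operands ready
t=34  I8 complete
t=35  R5←I8
t=39  I7 complete
t=40  R2←I7

cycle = 35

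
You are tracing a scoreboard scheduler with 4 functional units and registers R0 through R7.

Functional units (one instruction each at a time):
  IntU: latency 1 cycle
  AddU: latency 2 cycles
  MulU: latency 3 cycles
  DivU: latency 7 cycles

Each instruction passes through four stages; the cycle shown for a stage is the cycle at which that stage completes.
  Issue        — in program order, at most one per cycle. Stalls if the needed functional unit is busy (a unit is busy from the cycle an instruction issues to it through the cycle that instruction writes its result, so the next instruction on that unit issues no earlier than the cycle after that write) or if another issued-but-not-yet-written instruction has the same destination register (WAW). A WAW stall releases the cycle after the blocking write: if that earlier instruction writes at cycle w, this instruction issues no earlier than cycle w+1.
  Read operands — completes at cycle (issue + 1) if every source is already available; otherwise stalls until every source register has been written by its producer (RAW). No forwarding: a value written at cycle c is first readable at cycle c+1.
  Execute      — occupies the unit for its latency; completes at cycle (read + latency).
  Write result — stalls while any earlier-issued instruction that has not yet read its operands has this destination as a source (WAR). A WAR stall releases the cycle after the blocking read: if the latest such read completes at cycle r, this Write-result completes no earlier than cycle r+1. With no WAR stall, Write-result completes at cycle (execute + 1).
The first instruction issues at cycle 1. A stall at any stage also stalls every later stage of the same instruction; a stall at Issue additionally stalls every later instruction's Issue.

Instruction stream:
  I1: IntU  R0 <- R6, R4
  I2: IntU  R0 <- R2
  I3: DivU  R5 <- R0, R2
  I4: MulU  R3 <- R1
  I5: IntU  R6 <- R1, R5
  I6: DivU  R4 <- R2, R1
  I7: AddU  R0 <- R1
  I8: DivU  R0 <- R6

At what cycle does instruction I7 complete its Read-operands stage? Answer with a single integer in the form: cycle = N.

1) issue 1, read 2, done 3, write 4
2) issue 5, read 6, done 7, write 8  <struct: IntU busy until I1 writes@4>
3) issue 6, read 9, done 16, write 17  <RAW R0: wait I2 write@8>
4) issue 7, read 8, done 11, write 12
5) issue 9, read 18, done 19, write 20  <struct: IntU busy until I2 writes@8 / RAW R5: wait I3 write@17>
6) issue 18, read 19, done 26, write 27  <struct: DivU busy until I3 writes@17>
7) issue 19, read 20, done 22, write 23
8) issue 28, read 29, done 36, write 37  <struct: DivU busy until I6 writes@27>

cycle = 20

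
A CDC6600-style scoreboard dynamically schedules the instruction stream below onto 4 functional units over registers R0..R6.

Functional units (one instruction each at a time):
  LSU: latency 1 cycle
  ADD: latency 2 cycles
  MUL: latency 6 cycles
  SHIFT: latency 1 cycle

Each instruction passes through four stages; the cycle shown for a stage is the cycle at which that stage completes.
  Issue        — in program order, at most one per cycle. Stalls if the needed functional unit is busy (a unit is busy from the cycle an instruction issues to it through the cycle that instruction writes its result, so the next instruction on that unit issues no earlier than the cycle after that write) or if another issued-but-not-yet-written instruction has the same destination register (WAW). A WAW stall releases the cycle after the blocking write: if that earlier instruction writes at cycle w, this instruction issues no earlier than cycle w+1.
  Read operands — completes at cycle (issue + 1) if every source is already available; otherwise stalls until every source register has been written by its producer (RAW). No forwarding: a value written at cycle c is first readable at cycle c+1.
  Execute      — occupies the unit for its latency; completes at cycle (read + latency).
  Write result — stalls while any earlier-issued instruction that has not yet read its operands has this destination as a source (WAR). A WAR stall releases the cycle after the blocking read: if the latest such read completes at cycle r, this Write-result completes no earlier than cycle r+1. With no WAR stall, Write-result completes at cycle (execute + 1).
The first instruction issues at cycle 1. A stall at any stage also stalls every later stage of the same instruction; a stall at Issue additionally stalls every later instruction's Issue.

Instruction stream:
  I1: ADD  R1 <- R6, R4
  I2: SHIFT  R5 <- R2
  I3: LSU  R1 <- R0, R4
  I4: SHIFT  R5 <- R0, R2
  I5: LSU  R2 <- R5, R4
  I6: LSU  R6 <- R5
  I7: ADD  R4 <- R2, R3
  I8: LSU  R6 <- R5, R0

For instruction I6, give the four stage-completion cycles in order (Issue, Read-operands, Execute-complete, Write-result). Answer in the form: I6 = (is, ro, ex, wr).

I6 = (14, 15, 16, 17)

I1 -> (1, 2, 4, 5)
I2 -> (2, 3, 4, 5)
I3 -> (6, 7, 8, 9)  // WAW R1: wait I1 write@5
I4 -> (7, 8, 9, 10)
I5 -> (10, 11, 12, 13)  // struct: LSU busy until I3 writes@9
I6 -> (14, 15, 16, 17)  // struct: LSU busy until I5 writes@13
I7 -> (15, 16, 18, 19)
I8 -> (18, 19, 20, 21)  // struct: LSU busy until I6 writes@17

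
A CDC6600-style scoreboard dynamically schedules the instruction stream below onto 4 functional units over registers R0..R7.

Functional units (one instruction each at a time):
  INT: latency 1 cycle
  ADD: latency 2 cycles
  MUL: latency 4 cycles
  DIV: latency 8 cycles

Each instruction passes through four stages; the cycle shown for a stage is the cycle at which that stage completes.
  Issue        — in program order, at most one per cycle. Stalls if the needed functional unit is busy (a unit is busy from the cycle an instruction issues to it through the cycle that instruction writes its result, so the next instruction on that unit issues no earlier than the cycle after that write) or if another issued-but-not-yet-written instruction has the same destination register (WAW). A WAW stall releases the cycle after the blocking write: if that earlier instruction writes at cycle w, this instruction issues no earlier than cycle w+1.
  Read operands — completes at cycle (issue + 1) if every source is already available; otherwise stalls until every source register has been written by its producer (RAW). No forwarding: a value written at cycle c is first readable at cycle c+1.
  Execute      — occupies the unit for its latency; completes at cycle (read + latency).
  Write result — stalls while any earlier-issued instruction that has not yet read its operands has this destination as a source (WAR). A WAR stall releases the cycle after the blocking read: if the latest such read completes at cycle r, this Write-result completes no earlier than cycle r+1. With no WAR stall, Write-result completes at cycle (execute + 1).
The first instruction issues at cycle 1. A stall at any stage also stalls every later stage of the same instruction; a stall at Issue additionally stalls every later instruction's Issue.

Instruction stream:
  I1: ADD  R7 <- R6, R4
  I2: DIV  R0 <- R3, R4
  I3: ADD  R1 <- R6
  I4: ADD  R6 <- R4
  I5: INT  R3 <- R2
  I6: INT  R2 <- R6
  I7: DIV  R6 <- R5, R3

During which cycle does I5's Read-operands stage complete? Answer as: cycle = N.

cycle = 13

[1] issue I1 (ADD)
[2] I1 read-ops, issue I2 (DIV)
[3] I2 read-ops
[4] I1 finished on ADD
[5] I1→R7
[6] issue I3 (ADD)
[7] I3 read-ops
[9] I3 finished on ADD
[10] I3→R1
[11] I2 finished on DIV, issue I4 (ADD)
[12] I2→R0, I4 read-ops, issue I5 (INT)
[13] I5 read-ops
[14] I4 finished on ADD, I5 finished on INT
[15] I4→R6, I5→R3
[16] issue I6 (INT)
[17] I6 read-ops, issue I7 (DIV)
[18] I6 finished on INT, I7 read-ops
[19] I6→R2
[26] I7 finished on DIV
[27] I7→R6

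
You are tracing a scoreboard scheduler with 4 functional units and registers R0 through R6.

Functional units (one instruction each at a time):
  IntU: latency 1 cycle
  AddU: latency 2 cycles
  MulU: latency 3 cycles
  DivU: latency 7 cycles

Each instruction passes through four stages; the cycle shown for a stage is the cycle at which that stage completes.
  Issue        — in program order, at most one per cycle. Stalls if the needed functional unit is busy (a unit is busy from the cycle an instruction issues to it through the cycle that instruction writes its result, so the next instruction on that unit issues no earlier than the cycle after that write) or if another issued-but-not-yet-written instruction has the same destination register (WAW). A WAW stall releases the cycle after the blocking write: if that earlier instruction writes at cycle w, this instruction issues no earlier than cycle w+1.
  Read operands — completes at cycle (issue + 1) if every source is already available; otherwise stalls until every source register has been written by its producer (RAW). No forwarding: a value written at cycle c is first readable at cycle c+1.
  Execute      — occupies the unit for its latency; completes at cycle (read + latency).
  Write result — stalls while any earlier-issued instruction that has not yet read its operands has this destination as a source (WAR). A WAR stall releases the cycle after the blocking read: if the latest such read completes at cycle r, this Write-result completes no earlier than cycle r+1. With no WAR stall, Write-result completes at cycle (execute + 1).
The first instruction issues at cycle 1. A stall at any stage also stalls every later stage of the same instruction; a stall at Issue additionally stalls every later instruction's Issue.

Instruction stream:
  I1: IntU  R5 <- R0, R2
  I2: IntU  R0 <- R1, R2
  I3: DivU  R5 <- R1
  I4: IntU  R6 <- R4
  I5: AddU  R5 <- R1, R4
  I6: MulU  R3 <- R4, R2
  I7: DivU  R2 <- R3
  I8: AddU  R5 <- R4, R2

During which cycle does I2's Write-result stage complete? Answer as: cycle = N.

cycle = 8

  I1 | 1 | 2 | 3 | 4
  I2 | 5 | 6 | 7 | 8   struct: IntU busy until I1 writes@4
  I3 | 6 | 7 | 14 | 15
  I4 | 9 | 10 | 11 | 12   struct: IntU busy until I2 writes@8
  I5 | 16 | 17 | 19 | 20   WAW R5: wait I3 write@15
  I6 | 17 | 18 | 21 | 22
  I7 | 18 | 23 | 30 | 31   RAW R3: wait I6 write@22
  I8 | 21 | 32 | 34 | 35   struct: AddU busy until I5 writes@20 · RAW R2: wait I7 write@31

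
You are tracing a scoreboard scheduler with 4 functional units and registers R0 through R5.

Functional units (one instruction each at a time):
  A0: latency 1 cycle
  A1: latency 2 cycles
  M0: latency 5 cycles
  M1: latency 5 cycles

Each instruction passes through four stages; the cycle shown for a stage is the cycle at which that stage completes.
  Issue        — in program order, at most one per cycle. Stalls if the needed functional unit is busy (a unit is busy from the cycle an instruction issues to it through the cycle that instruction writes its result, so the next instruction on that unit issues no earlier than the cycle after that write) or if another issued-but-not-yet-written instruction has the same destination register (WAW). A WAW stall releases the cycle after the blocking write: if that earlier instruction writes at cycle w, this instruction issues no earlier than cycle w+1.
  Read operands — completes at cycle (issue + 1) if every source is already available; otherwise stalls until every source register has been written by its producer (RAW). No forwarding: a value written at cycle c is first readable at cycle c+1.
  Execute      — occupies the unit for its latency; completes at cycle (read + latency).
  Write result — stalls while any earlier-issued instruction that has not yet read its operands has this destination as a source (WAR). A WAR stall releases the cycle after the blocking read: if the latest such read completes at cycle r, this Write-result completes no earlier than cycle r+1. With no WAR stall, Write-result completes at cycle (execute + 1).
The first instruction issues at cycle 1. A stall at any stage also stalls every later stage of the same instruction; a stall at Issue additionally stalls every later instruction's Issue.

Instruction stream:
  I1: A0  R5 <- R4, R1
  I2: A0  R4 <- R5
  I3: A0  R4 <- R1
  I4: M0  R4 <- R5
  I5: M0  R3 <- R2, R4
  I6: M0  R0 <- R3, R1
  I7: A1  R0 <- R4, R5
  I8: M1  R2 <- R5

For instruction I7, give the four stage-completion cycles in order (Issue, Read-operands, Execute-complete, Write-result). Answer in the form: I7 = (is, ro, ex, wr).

I7 = (37, 38, 40, 41)

I1: IS=1 RO=2 EX=3 WR=4
I2: IS=5 RO=6 EX=7 WR=8  [struct: A0 busy until I1 writes@4]
I3: IS=9 RO=10 EX=11 WR=12  [struct: A0 busy until I2 writes@8]
I4: IS=13 RO=14 EX=19 WR=20  [WAW R4: wait I3 write@12]
I5: IS=21 RO=22 EX=27 WR=28  [struct: M0 busy until I4 writes@20]
I6: IS=29 RO=30 EX=35 WR=36  [struct: M0 busy until I5 writes@28]
I7: IS=37 RO=38 EX=40 WR=41  [WAW R0: wait I6 write@36]
I8: IS=38 RO=39 EX=44 WR=45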